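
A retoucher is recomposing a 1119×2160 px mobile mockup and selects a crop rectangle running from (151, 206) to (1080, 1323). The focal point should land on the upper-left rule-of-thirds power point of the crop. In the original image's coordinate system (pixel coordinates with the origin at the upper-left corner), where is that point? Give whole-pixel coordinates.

Crop width = 1080 − 151 = 929 px; one third is 309.67 px.
Crop height = 1323 − 206 = 1117 px; one third is 372.33 px.
The upper-left point is one-third across and one-third down within the crop:
x = 151 + 1 × 309.67 ≈ 461; y = 206 + 1 × 372.33 ≈ 578.

(461, 578)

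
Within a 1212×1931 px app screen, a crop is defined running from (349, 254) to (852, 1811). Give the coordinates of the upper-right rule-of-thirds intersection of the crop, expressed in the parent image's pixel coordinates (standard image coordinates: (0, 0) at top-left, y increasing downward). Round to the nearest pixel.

(684, 773)

Crop width = 852 − 349 = 503 px; one third is 167.67 px.
Crop height = 1811 − 254 = 1557 px; one third is 519.00 px.
The upper-right point is two-thirds across and one-third down within the crop:
x = 349 + 2 × 167.67 ≈ 684; y = 254 + 1 × 519.00 ≈ 773.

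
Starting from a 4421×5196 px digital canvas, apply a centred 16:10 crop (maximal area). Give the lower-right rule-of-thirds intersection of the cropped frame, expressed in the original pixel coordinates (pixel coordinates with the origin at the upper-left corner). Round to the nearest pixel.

(2947, 3059)

4421/5196 < 16/10, so the 16:10 crop keeps the full width 4421 and trims height to 4421 × 10/16 = 2763.12 px.
Top offset = (5196 − 2763.12)/2 = 1216.44 px; left offset = 0.
Lower-right is two-thirds across and two-thirds down within the crop:
x = 0.00 + 2 × 4421.00/3 ≈ 2947; y = 1216.44 + 2 × 2763.12/3 ≈ 3059.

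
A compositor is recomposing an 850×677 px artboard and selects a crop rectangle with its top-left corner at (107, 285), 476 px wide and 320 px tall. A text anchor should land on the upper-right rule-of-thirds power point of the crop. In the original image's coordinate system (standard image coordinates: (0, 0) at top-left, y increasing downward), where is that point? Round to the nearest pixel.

One third of the crop width 476 is 158.67 px.
One third of the crop height 320 is 106.67 px.
The upper-right point is two-thirds across and one-third down within the crop:
x = 107 + 2 × 158.67 ≈ 424; y = 285 + 1 × 106.67 ≈ 392.

x = 424 px, y = 392 px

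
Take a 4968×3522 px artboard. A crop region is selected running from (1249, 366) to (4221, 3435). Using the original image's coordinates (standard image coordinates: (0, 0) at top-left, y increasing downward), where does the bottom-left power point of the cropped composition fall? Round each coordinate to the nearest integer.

(2240, 2412)

Crop width = 4221 − 1249 = 2972 px; one third is 990.67 px.
Crop height = 3435 − 366 = 3069 px; one third is 1023.00 px.
The bottom-left point is one-third across and two-thirds down within the crop:
x = 1249 + 1 × 990.67 ≈ 2240; y = 366 + 2 × 1023.00 ≈ 2412.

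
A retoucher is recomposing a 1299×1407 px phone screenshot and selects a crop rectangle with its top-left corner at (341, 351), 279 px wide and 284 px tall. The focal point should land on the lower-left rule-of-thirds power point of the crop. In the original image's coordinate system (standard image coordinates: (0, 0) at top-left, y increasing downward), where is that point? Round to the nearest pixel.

One third of the crop width 279 is 93.00 px.
One third of the crop height 284 is 94.67 px.
The lower-left point is one-third across and two-thirds down within the crop:
x = 341 + 1 × 93.00 ≈ 434; y = 351 + 2 × 94.67 ≈ 540.

(434, 540)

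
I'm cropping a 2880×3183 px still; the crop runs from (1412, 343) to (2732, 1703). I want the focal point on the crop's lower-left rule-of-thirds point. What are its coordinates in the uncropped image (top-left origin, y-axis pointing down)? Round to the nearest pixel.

Crop width = 2732 − 1412 = 1320 px; one third is 440.00 px.
Crop height = 1703 − 343 = 1360 px; one third is 453.33 px.
The lower-left point is one-third across and two-thirds down within the crop:
x = 1412 + 1 × 440.00 ≈ 1852; y = 343 + 2 × 453.33 ≈ 1250.

x = 1852 px, y = 1250 px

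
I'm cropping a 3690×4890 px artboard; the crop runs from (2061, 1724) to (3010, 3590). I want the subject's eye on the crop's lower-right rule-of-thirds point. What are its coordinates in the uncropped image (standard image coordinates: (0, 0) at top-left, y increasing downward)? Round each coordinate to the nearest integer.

Crop width = 3010 − 2061 = 949 px; one third is 316.33 px.
Crop height = 3590 − 1724 = 1866 px; one third is 622.00 px.
The lower-right point is two-thirds across and two-thirds down within the crop:
x = 2061 + 2 × 316.33 ≈ 2694; y = 1724 + 2 × 622.00 ≈ 2968.

x = 2694 px, y = 2968 px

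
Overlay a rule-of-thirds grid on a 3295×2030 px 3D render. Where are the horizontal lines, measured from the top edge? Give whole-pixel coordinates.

y = 677 px and y = 1353 px

2030 / 3 = 676.67, so the horizontal lines sit at one and two thirds of 2030.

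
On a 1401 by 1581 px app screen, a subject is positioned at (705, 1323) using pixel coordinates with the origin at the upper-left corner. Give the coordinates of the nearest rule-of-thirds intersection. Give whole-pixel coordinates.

Third lines: x ∈ {467, 934}, y ∈ {527, 1054}.
705 is closer to x = 934; 1323 is closer to y = 1054.
So the nearest intersection is the lower-right power point.

(934, 1054)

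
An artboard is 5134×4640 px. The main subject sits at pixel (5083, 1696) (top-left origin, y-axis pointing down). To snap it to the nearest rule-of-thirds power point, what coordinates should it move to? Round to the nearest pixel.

(3423, 1547)

Third lines: x ∈ {1711, 3423}, y ∈ {1547, 3093}.
5083 is closer to x = 3423; 1696 is closer to y = 1547.
So the nearest intersection is the upper-right power point.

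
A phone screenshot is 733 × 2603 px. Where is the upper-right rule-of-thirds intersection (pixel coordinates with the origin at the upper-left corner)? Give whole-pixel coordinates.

The upper-right point sits two-thirds of the way across and one-third of the way down.
x = 2 × 733/3 ≈ 489; y = 1 × 2603/3 ≈ 868.

(489, 868)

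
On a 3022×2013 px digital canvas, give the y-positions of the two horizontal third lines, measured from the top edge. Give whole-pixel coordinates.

2013 / 3 = 671, so the horizontal lines sit at one and two thirds of 2013.

671 px and 1342 px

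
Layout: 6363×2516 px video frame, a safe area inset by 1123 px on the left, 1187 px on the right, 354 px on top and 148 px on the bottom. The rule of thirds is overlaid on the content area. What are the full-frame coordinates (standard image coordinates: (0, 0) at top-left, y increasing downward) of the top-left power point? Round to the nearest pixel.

Content width = 6363 − 1123 − 1187 = 4053 px; content height = 2516 − 354 − 148 = 2014 px.
Top-left is one-third across and one-third down within the content area.
x = 1123 + 1 × 4053/3 = 1123 + 1351.00 ≈ 2474
y = 354 + 1 × 2014/3 = 354 + 671.33 ≈ 1025

x = 2474 px, y = 1025 px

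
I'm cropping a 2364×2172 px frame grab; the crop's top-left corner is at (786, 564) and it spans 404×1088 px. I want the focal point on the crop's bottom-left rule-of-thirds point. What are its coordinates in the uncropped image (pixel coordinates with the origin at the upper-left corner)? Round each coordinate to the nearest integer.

One third of the crop width 404 is 134.67 px.
One third of the crop height 1088 is 362.67 px.
The bottom-left point is one-third across and two-thirds down within the crop:
x = 786 + 1 × 134.67 ≈ 921; y = 564 + 2 × 362.67 ≈ 1289.

x = 921 px, y = 1289 px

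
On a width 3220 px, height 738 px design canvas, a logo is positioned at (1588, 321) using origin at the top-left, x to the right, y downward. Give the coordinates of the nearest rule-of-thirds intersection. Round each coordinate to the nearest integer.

Third lines: x ∈ {1073, 2147}, y ∈ {246, 492}.
1588 is closer to x = 1073; 321 is closer to y = 246.
So the nearest intersection is the upper-left power point.

(1073, 246)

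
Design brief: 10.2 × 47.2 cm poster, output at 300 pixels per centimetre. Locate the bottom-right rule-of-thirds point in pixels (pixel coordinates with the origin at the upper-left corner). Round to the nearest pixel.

(2040, 9440)

In pixels the canvas is 10.2 × 300 = 3060 wide and 47.2 × 300 = 14160 tall.
The bottom-right point is two-thirds across and two-thirds down:
x = 2 × 3060/3 ≈ 2040; y = 2 × 14160/3 ≈ 9440.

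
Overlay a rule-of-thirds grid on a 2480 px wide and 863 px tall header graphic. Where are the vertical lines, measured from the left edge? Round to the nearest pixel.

x = 827 px and x = 1653 px

2480 / 3 = 826.67, so the vertical lines sit at one and two thirds of 2480.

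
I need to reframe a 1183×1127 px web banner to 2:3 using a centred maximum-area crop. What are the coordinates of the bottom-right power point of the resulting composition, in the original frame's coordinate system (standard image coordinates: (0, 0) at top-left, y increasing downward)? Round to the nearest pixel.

x = 717 px, y = 751 px

1183/1127 > 2/3, so the 2:3 crop keeps the full height 1127 and trims width to 1127 × 2/3 = 751.33 px.
Left offset = (1183 − 751.33)/2 = 215.83 px; top offset = 0.
Bottom-right is two-thirds across and two-thirds down within the crop:
x = 215.83 + 2 × 751.33/3 ≈ 717; y = 0.00 + 2 × 1127.00/3 ≈ 751.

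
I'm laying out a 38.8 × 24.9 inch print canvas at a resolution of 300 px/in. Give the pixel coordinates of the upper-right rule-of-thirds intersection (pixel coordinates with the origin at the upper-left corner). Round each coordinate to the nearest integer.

(7760, 2490)

In pixels the canvas is 38.8 × 300 = 11640 wide and 24.9 × 300 = 7470 tall.
The upper-right point is two-thirds across and one-third down:
x = 2 × 11640/3 ≈ 7760; y = 1 × 7470/3 ≈ 2490.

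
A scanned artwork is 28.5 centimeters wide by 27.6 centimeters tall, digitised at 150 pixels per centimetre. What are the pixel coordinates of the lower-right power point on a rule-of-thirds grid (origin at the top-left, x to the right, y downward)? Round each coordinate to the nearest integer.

In pixels the canvas is 28.5 × 150 = 4275 wide and 27.6 × 150 = 4140 tall.
The lower-right point is two-thirds across and two-thirds down:
x = 2 × 4275/3 ≈ 2850; y = 2 × 4140/3 ≈ 2760.

x = 2850 px, y = 2760 px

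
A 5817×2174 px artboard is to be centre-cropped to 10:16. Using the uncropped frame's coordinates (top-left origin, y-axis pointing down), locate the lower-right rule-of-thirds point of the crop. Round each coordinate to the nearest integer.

5817/2174 > 10/16, so the 10:16 crop keeps the full height 2174 and trims width to 2174 × 10/16 = 1358.75 px.
Left offset = (5817 − 1358.75)/2 = 2229.12 px; top offset = 0.
Lower-right is two-thirds across and two-thirds down within the crop:
x = 2229.12 + 2 × 1358.75/3 ≈ 3135; y = 0.00 + 2 × 2174.00/3 ≈ 1449.

x = 3135 px, y = 1449 px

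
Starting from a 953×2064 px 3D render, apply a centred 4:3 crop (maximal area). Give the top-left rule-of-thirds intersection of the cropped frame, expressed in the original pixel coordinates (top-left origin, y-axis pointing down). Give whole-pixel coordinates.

953/2064 < 4/3, so the 4:3 crop keeps the full width 953 and trims height to 953 × 3/4 = 714.75 px.
Top offset = (2064 − 714.75)/2 = 674.62 px; left offset = 0.
Top-left is one-third across and one-third down within the crop:
x = 0.00 + 1 × 953.00/3 ≈ 318; y = 674.62 + 1 × 714.75/3 ≈ 913.

x = 318 px, y = 913 px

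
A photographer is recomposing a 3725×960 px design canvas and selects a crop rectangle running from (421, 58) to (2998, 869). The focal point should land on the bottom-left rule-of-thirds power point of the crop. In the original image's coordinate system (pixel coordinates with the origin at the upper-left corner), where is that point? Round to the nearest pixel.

(1280, 599)

Crop width = 2998 − 421 = 2577 px; one third is 859.00 px.
Crop height = 869 − 58 = 811 px; one third is 270.33 px.
The bottom-left point is one-third across and two-thirds down within the crop:
x = 421 + 1 × 859.00 ≈ 1280; y = 58 + 2 × 270.33 ≈ 599.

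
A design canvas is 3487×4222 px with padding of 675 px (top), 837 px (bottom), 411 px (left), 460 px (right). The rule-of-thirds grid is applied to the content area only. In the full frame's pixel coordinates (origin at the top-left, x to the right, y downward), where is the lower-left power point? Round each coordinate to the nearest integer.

Content width = 3487 − 411 − 460 = 2616 px; content height = 4222 − 675 − 837 = 2710 px.
Lower-left is one-third across and two-thirds down within the content area.
x = 411 + 1 × 2616/3 = 411 + 872.00 ≈ 1283
y = 675 + 2 × 2710/3 = 675 + 1806.67 ≈ 2482

(1283, 2482)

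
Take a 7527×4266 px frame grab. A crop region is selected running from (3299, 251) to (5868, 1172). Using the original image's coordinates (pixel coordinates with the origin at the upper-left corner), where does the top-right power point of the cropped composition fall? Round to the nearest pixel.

x = 5012 px, y = 558 px

Crop width = 5868 − 3299 = 2569 px; one third is 856.33 px.
Crop height = 1172 − 251 = 921 px; one third is 307.00 px.
The top-right point is two-thirds across and one-third down within the crop:
x = 3299 + 2 × 856.33 ≈ 5012; y = 251 + 1 × 307.00 ≈ 558.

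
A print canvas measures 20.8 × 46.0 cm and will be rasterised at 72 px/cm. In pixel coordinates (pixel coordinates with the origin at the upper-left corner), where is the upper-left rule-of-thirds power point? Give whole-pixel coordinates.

x = 499 px, y = 1104 px

In pixels the canvas is 20.8 × 72 = 1497.6 wide and 46.0 × 72 = 3312 tall.
The upper-left point is one-third across and one-third down:
x = 1 × 1497.6/3 ≈ 499; y = 1 × 3312/3 ≈ 1104.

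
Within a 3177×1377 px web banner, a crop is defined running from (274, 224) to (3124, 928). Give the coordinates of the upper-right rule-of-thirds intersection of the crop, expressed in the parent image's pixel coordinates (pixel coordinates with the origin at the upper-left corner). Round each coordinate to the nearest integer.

(2174, 459)

Crop width = 3124 − 274 = 2850 px; one third is 950.00 px.
Crop height = 928 − 224 = 704 px; one third is 234.67 px.
The upper-right point is two-thirds across and one-third down within the crop:
x = 274 + 2 × 950.00 ≈ 2174; y = 224 + 1 × 234.67 ≈ 459.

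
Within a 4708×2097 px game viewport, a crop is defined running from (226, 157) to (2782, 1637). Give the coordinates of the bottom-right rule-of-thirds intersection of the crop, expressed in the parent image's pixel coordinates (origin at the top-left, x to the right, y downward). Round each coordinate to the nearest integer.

x = 1930 px, y = 1144 px

Crop width = 2782 − 226 = 2556 px; one third is 852.00 px.
Crop height = 1637 − 157 = 1480 px; one third is 493.33 px.
The bottom-right point is two-thirds across and two-thirds down within the crop:
x = 226 + 2 × 852.00 ≈ 1930; y = 157 + 2 × 493.33 ≈ 1144.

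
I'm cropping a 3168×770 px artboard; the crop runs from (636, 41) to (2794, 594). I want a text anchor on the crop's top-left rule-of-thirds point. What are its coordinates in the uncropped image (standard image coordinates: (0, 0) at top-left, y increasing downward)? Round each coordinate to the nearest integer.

(1355, 225)

Crop width = 2794 − 636 = 2158 px; one third is 719.33 px.
Crop height = 594 − 41 = 553 px; one third is 184.33 px.
The top-left point is one-third across and one-third down within the crop:
x = 636 + 1 × 719.33 ≈ 1355; y = 41 + 1 × 184.33 ≈ 225.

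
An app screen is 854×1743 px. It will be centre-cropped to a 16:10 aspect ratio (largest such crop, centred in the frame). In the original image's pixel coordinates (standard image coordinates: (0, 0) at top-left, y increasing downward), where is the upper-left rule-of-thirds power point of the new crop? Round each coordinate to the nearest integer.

854/1743 < 16/10, so the 16:10 crop keeps the full width 854 and trims height to 854 × 10/16 = 533.75 px.
Top offset = (1743 − 533.75)/2 = 604.62 px; left offset = 0.
Upper-left is one-third across and one-third down within the crop:
x = 0.00 + 1 × 854.00/3 ≈ 285; y = 604.62 + 1 × 533.75/3 ≈ 783.

x = 285 px, y = 783 px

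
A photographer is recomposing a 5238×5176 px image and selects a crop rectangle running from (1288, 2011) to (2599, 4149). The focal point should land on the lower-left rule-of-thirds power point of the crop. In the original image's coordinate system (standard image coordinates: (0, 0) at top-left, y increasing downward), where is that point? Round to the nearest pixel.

x = 1725 px, y = 3436 px

Crop width = 2599 − 1288 = 1311 px; one third is 437.00 px.
Crop height = 4149 − 2011 = 2138 px; one third is 712.67 px.
The lower-left point is one-third across and two-thirds down within the crop:
x = 1288 + 1 × 437.00 ≈ 1725; y = 2011 + 2 × 712.67 ≈ 3436.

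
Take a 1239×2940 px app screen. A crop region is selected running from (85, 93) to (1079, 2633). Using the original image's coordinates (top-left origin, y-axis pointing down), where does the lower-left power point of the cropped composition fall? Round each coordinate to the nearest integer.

Crop width = 1079 − 85 = 994 px; one third is 331.33 px.
Crop height = 2633 − 93 = 2540 px; one third is 846.67 px.
The lower-left point is one-third across and two-thirds down within the crop:
x = 85 + 1 × 331.33 ≈ 416; y = 93 + 2 × 846.67 ≈ 1786.

(416, 1786)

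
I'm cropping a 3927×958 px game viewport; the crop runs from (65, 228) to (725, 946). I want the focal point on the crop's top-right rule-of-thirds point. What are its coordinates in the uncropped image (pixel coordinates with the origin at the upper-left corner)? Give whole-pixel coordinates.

Crop width = 725 − 65 = 660 px; one third is 220.00 px.
Crop height = 946 − 228 = 718 px; one third is 239.33 px.
The top-right point is two-thirds across and one-third down within the crop:
x = 65 + 2 × 220.00 ≈ 505; y = 228 + 1 × 239.33 ≈ 467.

x = 505 px, y = 467 px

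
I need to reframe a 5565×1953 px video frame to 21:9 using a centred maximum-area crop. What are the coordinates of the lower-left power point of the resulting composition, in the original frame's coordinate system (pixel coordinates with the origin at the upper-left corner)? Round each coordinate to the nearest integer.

5565/1953 > 21/9, so the 21:9 crop keeps the full height 1953 and trims width to 1953 × 21/9 = 4557.00 px.
Left offset = (5565 − 4557.00)/2 = 504.00 px; top offset = 0.
Lower-left is one-third across and two-thirds down within the crop:
x = 504.00 + 1 × 4557.00/3 ≈ 2023; y = 0.00 + 2 × 1953.00/3 ≈ 1302.

(2023, 1302)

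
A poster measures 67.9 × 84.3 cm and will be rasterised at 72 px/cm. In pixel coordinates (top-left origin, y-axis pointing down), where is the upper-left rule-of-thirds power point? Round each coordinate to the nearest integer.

(1630, 2023)

In pixels the canvas is 67.9 × 72 = 4888.8 wide and 84.3 × 72 = 6069.6 tall.
The upper-left point is one-third across and one-third down:
x = 1 × 4888.8/3 ≈ 1630; y = 1 × 6069.6/3 ≈ 2023.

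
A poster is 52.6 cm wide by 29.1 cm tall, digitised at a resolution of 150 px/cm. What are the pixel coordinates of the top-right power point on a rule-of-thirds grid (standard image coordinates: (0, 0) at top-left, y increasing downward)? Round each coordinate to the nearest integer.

x = 5260 px, y = 1455 px

In pixels the canvas is 52.6 × 150 = 7890 wide and 29.1 × 150 = 4365 tall.
The top-right point is two-thirds across and one-third down:
x = 2 × 7890/3 ≈ 5260; y = 1 × 4365/3 ≈ 1455.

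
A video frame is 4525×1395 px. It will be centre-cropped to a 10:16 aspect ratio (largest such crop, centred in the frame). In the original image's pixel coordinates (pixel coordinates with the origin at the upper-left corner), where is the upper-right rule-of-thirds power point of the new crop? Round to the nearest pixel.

4525/1395 > 10/16, so the 10:16 crop keeps the full height 1395 and trims width to 1395 × 10/16 = 871.88 px.
Left offset = (4525 − 871.88)/2 = 1826.56 px; top offset = 0.
Upper-right is two-thirds across and one-third down within the crop:
x = 1826.56 + 2 × 871.88/3 ≈ 2408; y = 0.00 + 1 × 1395.00/3 ≈ 465.

(2408, 465)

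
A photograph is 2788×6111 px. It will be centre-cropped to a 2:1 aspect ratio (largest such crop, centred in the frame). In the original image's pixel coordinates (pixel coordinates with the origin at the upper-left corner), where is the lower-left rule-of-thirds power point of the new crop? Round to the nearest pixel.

(929, 3288)

2788/6111 < 2/1, so the 2:1 crop keeps the full width 2788 and trims height to 2788 × 1/2 = 1394.00 px.
Top offset = (6111 − 1394.00)/2 = 2358.50 px; left offset = 0.
Lower-left is one-third across and two-thirds down within the crop:
x = 0.00 + 1 × 2788.00/3 ≈ 929; y = 2358.50 + 2 × 1394.00/3 ≈ 3288.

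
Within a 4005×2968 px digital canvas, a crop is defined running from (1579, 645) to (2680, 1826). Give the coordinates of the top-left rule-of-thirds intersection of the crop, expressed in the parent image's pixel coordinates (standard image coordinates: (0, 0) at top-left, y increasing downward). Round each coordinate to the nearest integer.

Crop width = 2680 − 1579 = 1101 px; one third is 367.00 px.
Crop height = 1826 − 645 = 1181 px; one third is 393.67 px.
The top-left point is one-third across and one-third down within the crop:
x = 1579 + 1 × 367.00 ≈ 1946; y = 645 + 1 × 393.67 ≈ 1039.

x = 1946 px, y = 1039 px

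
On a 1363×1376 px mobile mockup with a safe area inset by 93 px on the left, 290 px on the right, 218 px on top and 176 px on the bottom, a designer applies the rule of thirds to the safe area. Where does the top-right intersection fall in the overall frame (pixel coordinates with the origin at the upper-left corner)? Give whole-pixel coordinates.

Content width = 1363 − 93 − 290 = 980 px; content height = 1376 − 218 − 176 = 982 px.
Top-right is two-thirds across and one-third down within the safe area.
x = 93 + 2 × 980/3 = 93 + 653.33 ≈ 746
y = 218 + 1 × 982/3 = 218 + 327.33 ≈ 545

x = 746 px, y = 545 px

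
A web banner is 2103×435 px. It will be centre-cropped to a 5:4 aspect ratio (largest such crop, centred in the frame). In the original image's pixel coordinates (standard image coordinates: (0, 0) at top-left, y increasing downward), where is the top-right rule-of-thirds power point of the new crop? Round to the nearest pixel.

x = 1142 px, y = 145 px

2103/435 > 5/4, so the 5:4 crop keeps the full height 435 and trims width to 435 × 5/4 = 543.75 px.
Left offset = (2103 − 543.75)/2 = 779.62 px; top offset = 0.
Top-right is two-thirds across and one-third down within the crop:
x = 779.62 + 2 × 543.75/3 ≈ 1142; y = 0.00 + 1 × 435.00/3 ≈ 145.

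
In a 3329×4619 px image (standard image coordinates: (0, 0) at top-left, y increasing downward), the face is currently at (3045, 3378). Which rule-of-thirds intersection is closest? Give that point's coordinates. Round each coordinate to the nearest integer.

Third lines: x ∈ {1110, 2219}, y ∈ {1540, 3079}.
3045 is closer to x = 2219; 3378 is closer to y = 3079.
So the nearest intersection is the lower-right power point.

x = 2219 px, y = 3079 px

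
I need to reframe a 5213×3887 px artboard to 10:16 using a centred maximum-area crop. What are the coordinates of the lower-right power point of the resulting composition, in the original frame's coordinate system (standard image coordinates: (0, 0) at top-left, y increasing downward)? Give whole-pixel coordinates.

x = 3011 px, y = 2591 px

5213/3887 > 10/16, so the 10:16 crop keeps the full height 3887 and trims width to 3887 × 10/16 = 2429.38 px.
Left offset = (5213 − 2429.38)/2 = 1391.81 px; top offset = 0.
Lower-right is two-thirds across and two-thirds down within the crop:
x = 1391.81 + 2 × 2429.38/3 ≈ 3011; y = 0.00 + 2 × 3887.00/3 ≈ 2591.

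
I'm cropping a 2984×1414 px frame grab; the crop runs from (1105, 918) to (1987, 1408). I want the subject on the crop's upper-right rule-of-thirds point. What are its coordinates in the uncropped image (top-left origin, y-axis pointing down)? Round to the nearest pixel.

x = 1693 px, y = 1081 px

Crop width = 1987 − 1105 = 882 px; one third is 294.00 px.
Crop height = 1408 − 918 = 490 px; one third is 163.33 px.
The upper-right point is two-thirds across and one-third down within the crop:
x = 1105 + 2 × 294.00 ≈ 1693; y = 918 + 1 × 163.33 ≈ 1081.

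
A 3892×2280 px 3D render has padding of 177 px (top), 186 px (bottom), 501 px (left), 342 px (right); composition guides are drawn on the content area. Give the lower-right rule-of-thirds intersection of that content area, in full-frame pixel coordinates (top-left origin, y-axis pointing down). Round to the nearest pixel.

x = 2534 px, y = 1455 px

Content width = 3892 − 501 − 342 = 3049 px; content height = 2280 − 177 − 186 = 1917 px.
Lower-right is two-thirds across and two-thirds down within the content area.
x = 501 + 2 × 3049/3 = 501 + 2032.67 ≈ 2534
y = 177 + 2 × 1917/3 = 177 + 1278.00 ≈ 1455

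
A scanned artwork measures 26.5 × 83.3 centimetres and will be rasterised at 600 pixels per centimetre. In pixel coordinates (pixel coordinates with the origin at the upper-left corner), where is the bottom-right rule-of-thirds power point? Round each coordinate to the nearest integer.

In pixels the canvas is 26.5 × 600 = 15900 wide and 83.3 × 600 = 49980 tall.
The bottom-right point is two-thirds across and two-thirds down:
x = 2 × 15900/3 ≈ 10600; y = 2 × 49980/3 ≈ 33320.

(10600, 33320)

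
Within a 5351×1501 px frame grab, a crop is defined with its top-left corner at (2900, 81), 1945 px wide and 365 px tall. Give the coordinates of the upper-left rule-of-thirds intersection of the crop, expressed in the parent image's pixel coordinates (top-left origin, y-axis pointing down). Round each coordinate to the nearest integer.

x = 3548 px, y = 203 px

One third of the crop width 1945 is 648.33 px.
One third of the crop height 365 is 121.67 px.
The upper-left point is one-third across and one-third down within the crop:
x = 2900 + 1 × 648.33 ≈ 3548; y = 81 + 1 × 121.67 ≈ 203.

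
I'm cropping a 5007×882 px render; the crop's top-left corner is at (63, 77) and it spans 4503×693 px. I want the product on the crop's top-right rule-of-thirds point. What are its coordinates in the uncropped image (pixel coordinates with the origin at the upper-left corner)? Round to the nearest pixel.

One third of the crop width 4503 is 1501.00 px.
One third of the crop height 693 is 231.00 px.
The top-right point is two-thirds across and one-third down within the crop:
x = 63 + 2 × 1501.00 ≈ 3065; y = 77 + 1 × 231.00 ≈ 308.

x = 3065 px, y = 308 px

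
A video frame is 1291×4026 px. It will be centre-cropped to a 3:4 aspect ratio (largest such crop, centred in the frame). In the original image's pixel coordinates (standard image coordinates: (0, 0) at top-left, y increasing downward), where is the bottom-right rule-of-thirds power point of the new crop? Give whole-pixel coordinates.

x = 861 px, y = 2300 px

1291/4026 < 3/4, so the 3:4 crop keeps the full width 1291 and trims height to 1291 × 4/3 = 1721.33 px.
Top offset = (4026 − 1721.33)/2 = 1152.33 px; left offset = 0.
Bottom-right is two-thirds across and two-thirds down within the crop:
x = 0.00 + 2 × 1291.00/3 ≈ 861; y = 1152.33 + 2 × 1721.33/3 ≈ 2300.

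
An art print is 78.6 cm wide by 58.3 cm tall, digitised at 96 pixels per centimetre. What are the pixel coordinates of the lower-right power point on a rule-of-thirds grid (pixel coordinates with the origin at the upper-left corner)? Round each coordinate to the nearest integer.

x = 5030 px, y = 3731 px

In pixels the canvas is 78.6 × 96 = 7545.6 wide and 58.3 × 96 = 5596.8 tall.
The lower-right point is two-thirds across and two-thirds down:
x = 2 × 7545.6/3 ≈ 5030; y = 2 × 5596.8/3 ≈ 3731.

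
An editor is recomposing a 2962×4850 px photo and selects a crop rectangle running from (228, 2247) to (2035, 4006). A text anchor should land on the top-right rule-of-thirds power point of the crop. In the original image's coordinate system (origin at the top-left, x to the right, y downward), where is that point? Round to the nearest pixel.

x = 1433 px, y = 2833 px

Crop width = 2035 − 228 = 1807 px; one third is 602.33 px.
Crop height = 4006 − 2247 = 1759 px; one third is 586.33 px.
The top-right point is two-thirds across and one-third down within the crop:
x = 228 + 2 × 602.33 ≈ 1433; y = 2247 + 1 × 586.33 ≈ 2833.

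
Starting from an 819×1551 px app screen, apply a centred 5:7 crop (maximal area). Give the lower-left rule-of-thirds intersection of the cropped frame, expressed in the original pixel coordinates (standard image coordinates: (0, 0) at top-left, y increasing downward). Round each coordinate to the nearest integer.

819/1551 < 5/7, so the 5:7 crop keeps the full width 819 and trims height to 819 × 7/5 = 1146.60 px.
Top offset = (1551 − 1146.60)/2 = 202.20 px; left offset = 0.
Lower-left is one-third across and two-thirds down within the crop:
x = 0.00 + 1 × 819.00/3 ≈ 273; y = 202.20 + 2 × 1146.60/3 ≈ 967.

(273, 967)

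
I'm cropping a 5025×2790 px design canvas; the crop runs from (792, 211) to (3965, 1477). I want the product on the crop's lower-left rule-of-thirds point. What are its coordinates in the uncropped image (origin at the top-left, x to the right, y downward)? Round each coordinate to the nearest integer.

Crop width = 3965 − 792 = 3173 px; one third is 1057.67 px.
Crop height = 1477 − 211 = 1266 px; one third is 422.00 px.
The lower-left point is one-third across and two-thirds down within the crop:
x = 792 + 1 × 1057.67 ≈ 1850; y = 211 + 2 × 422.00 ≈ 1055.

x = 1850 px, y = 1055 px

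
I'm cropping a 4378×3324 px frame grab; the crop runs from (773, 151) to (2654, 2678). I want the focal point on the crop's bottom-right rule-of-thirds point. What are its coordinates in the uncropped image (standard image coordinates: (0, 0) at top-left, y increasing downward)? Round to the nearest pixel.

Crop width = 2654 − 773 = 1881 px; one third is 627.00 px.
Crop height = 2678 − 151 = 2527 px; one third is 842.33 px.
The bottom-right point is two-thirds across and two-thirds down within the crop:
x = 773 + 2 × 627.00 ≈ 2027; y = 151 + 2 × 842.33 ≈ 1836.

(2027, 1836)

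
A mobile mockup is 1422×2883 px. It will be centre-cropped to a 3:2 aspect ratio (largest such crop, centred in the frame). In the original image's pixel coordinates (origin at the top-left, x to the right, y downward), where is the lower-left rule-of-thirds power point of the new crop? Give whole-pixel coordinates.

1422/2883 < 3/2, so the 3:2 crop keeps the full width 1422 and trims height to 1422 × 2/3 = 948.00 px.
Top offset = (2883 − 948.00)/2 = 967.50 px; left offset = 0.
Lower-left is one-third across and two-thirds down within the crop:
x = 0.00 + 1 × 1422.00/3 ≈ 474; y = 967.50 + 2 × 948.00/3 ≈ 1600.

x = 474 px, y = 1600 px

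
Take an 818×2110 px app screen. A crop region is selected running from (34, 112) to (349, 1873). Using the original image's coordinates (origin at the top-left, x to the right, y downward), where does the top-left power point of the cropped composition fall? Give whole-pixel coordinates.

Crop width = 349 − 34 = 315 px; one third is 105.00 px.
Crop height = 1873 − 112 = 1761 px; one third is 587.00 px.
The top-left point is one-third across and one-third down within the crop:
x = 34 + 1 × 105.00 ≈ 139; y = 112 + 1 × 587.00 ≈ 699.

x = 139 px, y = 699 px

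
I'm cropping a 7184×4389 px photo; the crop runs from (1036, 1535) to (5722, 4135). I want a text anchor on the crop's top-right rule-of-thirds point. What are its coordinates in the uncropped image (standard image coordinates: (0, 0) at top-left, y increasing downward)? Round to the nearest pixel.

Crop width = 5722 − 1036 = 4686 px; one third is 1562.00 px.
Crop height = 4135 − 1535 = 2600 px; one third is 866.67 px.
The top-right point is two-thirds across and one-third down within the crop:
x = 1036 + 2 × 1562.00 ≈ 4160; y = 1535 + 1 × 866.67 ≈ 2402.

(4160, 2402)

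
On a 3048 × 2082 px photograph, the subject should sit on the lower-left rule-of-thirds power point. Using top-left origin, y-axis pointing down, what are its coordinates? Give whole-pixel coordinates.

x = 1016 px, y = 1388 px

The lower-left point sits one-third of the way across and two-thirds of the way down.
x = 1 × 3048/3 ≈ 1016; y = 2 × 2082/3 ≈ 1388.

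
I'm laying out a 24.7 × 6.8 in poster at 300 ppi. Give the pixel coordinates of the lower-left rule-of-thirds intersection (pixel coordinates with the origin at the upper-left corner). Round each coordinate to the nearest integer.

In pixels the canvas is 24.7 × 300 = 7410 wide and 6.8 × 300 = 2040 tall.
The lower-left point is one-third across and two-thirds down:
x = 1 × 7410/3 ≈ 2470; y = 2 × 2040/3 ≈ 1360.

(2470, 1360)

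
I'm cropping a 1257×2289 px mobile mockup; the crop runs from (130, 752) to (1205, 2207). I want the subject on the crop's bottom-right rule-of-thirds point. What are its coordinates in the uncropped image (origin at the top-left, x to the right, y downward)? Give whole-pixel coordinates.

Crop width = 1205 − 130 = 1075 px; one third is 358.33 px.
Crop height = 2207 − 752 = 1455 px; one third is 485.00 px.
The bottom-right point is two-thirds across and two-thirds down within the crop:
x = 130 + 2 × 358.33 ≈ 847; y = 752 + 2 × 485.00 ≈ 1722.

x = 847 px, y = 1722 px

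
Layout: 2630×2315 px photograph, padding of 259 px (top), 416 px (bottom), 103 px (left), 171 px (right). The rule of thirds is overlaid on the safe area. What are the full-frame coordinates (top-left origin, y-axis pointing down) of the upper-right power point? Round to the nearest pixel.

Content width = 2630 − 103 − 171 = 2356 px; content height = 2315 − 259 − 416 = 1640 px.
Upper-right is two-thirds across and one-third down within the safe area.
x = 103 + 2 × 2356/3 = 103 + 1570.67 ≈ 1674
y = 259 + 1 × 1640/3 = 259 + 546.67 ≈ 806

(1674, 806)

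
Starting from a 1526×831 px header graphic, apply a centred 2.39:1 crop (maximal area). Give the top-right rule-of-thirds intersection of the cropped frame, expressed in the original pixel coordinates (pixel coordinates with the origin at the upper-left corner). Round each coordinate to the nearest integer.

(1017, 309)

1526/831 < 2.39/1, so the 2.39:1 crop keeps the full width 1526 and trims height to 1526 × 1/2.39 = 638.49 px.
Top offset = (831 − 638.49)/2 = 96.25 px; left offset = 0.
Top-right is two-thirds across and one-third down within the crop:
x = 0.00 + 2 × 1526.00/3 ≈ 1017; y = 96.25 + 1 × 638.49/3 ≈ 309.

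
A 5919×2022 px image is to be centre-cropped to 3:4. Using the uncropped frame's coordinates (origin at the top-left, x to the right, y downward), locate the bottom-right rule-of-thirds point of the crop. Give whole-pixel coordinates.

5919/2022 > 3/4, so the 3:4 crop keeps the full height 2022 and trims width to 2022 × 3/4 = 1516.50 px.
Left offset = (5919 − 1516.50)/2 = 2201.25 px; top offset = 0.
Bottom-right is two-thirds across and two-thirds down within the crop:
x = 2201.25 + 2 × 1516.50/3 ≈ 3212; y = 0.00 + 2 × 2022.00/3 ≈ 1348.

x = 3212 px, y = 1348 px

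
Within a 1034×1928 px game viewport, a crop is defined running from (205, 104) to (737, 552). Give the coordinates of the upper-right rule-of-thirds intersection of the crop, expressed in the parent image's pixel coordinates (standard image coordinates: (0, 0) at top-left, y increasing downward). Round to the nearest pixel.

(560, 253)

Crop width = 737 − 205 = 532 px; one third is 177.33 px.
Crop height = 552 − 104 = 448 px; one third is 149.33 px.
The upper-right point is two-thirds across and one-third down within the crop:
x = 205 + 2 × 177.33 ≈ 560; y = 104 + 1 × 149.33 ≈ 253.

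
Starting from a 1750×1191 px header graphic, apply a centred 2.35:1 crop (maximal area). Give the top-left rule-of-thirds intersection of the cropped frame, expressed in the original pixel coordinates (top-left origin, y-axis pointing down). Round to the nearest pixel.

x = 583 px, y = 471 px

1750/1191 < 2.35/1, so the 2.35:1 crop keeps the full width 1750 and trims height to 1750 × 1/2.35 = 744.68 px.
Top offset = (1191 − 744.68)/2 = 223.16 px; left offset = 0.
Top-left is one-third across and one-third down within the crop:
x = 0.00 + 1 × 1750.00/3 ≈ 583; y = 223.16 + 1 × 744.68/3 ≈ 471.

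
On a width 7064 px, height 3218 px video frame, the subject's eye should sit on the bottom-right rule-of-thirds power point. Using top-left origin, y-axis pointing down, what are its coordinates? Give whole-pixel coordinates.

The bottom-right point sits two-thirds of the way across and two-thirds of the way down.
x = 2 × 7064/3 ≈ 4709; y = 2 × 3218/3 ≈ 2145.

x = 4709 px, y = 2145 px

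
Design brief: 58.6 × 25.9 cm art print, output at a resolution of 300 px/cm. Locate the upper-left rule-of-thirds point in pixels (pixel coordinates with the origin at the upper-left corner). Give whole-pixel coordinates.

In pixels the canvas is 58.6 × 300 = 17580 wide and 25.9 × 300 = 7770 tall.
The upper-left point is one-third across and one-third down:
x = 1 × 17580/3 ≈ 5860; y = 1 × 7770/3 ≈ 2590.

x = 5860 px, y = 2590 px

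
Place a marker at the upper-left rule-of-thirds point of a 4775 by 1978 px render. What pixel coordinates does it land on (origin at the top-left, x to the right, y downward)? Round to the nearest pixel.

x = 1592 px, y = 659 px

The upper-left point sits one-third of the way across and one-third of the way down.
x = 1 × 4775/3 ≈ 1592; y = 1 × 1978/3 ≈ 659.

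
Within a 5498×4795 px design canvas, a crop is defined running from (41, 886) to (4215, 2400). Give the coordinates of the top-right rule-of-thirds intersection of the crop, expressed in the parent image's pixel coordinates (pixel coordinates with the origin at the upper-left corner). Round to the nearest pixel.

Crop width = 4215 − 41 = 4174 px; one third is 1391.33 px.
Crop height = 2400 − 886 = 1514 px; one third is 504.67 px.
The top-right point is two-thirds across and one-third down within the crop:
x = 41 + 2 × 1391.33 ≈ 2824; y = 886 + 1 × 504.67 ≈ 1391.

(2824, 1391)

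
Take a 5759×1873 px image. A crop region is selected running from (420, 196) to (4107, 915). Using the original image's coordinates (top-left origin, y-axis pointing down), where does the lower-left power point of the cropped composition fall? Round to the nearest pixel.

Crop width = 4107 − 420 = 3687 px; one third is 1229.00 px.
Crop height = 915 − 196 = 719 px; one third is 239.67 px.
The lower-left point is one-third across and two-thirds down within the crop:
x = 420 + 1 × 1229.00 ≈ 1649; y = 196 + 2 × 239.67 ≈ 675.

x = 1649 px, y = 675 px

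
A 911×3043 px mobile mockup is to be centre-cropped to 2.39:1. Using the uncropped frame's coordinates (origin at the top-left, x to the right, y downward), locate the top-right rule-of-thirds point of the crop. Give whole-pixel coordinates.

(607, 1458)

911/3043 < 2.39/1, so the 2.39:1 crop keeps the full width 911 and trims height to 911 × 1/2.39 = 381.17 px.
Top offset = (3043 − 381.17)/2 = 1330.91 px; left offset = 0.
Top-right is two-thirds across and one-third down within the crop:
x = 0.00 + 2 × 911.00/3 ≈ 607; y = 1330.91 + 1 × 381.17/3 ≈ 1458.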